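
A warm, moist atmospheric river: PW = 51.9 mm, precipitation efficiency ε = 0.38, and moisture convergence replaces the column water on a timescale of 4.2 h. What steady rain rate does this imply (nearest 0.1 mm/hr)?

Each overturning extracts ε × PW = 0.38 × 51.9 = 19.722 mm.
Rate = ε·PW / τ = 19.722 / 4.2 h = 4.7 mm/hr.

R ≈ 4.7 mm/hr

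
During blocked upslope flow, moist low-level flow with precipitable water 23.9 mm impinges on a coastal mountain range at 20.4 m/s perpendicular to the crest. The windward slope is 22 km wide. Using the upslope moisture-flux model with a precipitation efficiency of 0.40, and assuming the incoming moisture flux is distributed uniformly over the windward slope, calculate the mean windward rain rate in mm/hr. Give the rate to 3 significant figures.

R ≈ 31.9 mm/hr

Incoming column moisture flux per unit ridge length: F = V × PW = 20.4 × 23.9 = 487.56 mm·m/s.
Spread over the 22 km slope with efficiency ε = 0.40: R = ε·F/W = 0.40 × 487.56 / 22000 m = 8.865e-03 mm/s.
R = 8.865e-03 × 3600 = 31.9 mm/hr.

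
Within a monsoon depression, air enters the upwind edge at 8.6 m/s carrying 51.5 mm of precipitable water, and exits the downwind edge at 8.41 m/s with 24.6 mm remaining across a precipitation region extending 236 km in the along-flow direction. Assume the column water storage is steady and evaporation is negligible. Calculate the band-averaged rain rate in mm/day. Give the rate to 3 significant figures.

Column moisture flux per unit crosswind length is F = V × PW.
Inflow: F_in = 8.6 × 51.5 = 442.9 mm·m/s
Outflow: F_out = 8.41 × 24.6 = 206.886 mm·m/s
Steady-state rate R = (F_in − F_out)/L = (442.9 − 206.886) / 236000 m = 1.000e-03 mm/s.
R = 1.000e-03 × 3600 × 24 = 86.4 mm/day.

R ≈ 86.4 mm/day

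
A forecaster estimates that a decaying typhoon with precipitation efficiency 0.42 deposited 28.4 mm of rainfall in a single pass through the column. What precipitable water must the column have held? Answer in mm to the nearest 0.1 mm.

PW = rainfall / ε = 28.4 / 0.42 = 67.6 mm.

PW ≈ 67.6 mm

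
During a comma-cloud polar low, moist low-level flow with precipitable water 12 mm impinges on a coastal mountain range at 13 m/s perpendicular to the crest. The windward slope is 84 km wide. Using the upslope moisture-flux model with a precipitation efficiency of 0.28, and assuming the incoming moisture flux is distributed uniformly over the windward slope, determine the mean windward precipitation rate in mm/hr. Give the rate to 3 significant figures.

Incoming column moisture flux per unit ridge length: F = V × PW = 13 × 12 = 156 mm·m/s.
Spread over the 84 km slope with efficiency ε = 0.28: R = ε·F/W = 0.28 × 156 / 84000 m = 5.200e-04 mm/s.
R = 5.200e-04 × 3600 = 1.87 mm/hr.

R ≈ 1.87 mm/hr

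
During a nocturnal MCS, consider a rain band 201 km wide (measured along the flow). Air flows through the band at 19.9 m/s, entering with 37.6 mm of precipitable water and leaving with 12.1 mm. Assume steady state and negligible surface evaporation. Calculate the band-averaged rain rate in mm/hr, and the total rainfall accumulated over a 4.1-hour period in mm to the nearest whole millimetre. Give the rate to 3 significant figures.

Column moisture flux per unit crosswind length is F = V × PW.
Inflow: F_in = 19.9 × 37.6 = 748.24 mm·m/s
Outflow: F_out = 19.9 × 12.1 = 240.79 mm·m/s
Steady-state rate R = (F_in − F_out)/L = (748.24 − 240.79) / 201000 m = 2.525e-03 mm/s.
R = 2.525e-03 × 3600 = 9.09 mm/hr.
Over 4.1 h: total = 9.09 × 4.1 = 37.269 ≈ 37 mm.

R ≈ 9.09 mm/hr; total ≈ 37 mm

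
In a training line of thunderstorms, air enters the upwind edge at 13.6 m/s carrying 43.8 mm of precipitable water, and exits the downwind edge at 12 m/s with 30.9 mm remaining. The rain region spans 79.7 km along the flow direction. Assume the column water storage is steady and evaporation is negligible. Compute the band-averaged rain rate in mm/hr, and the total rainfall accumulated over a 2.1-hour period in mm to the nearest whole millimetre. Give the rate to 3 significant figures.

Column moisture flux per unit crosswind length is F = V × PW.
Inflow: F_in = 13.6 × 43.8 = 595.68 mm·m/s
Outflow: F_out = 12 × 30.9 = 370.8 mm·m/s
Steady-state rate R = (F_in − F_out)/L = (595.68 − 370.8) / 79700 m = 2.822e-03 mm/s.
R = 2.822e-03 × 3600 = 10.2 mm/hr.
Over 2.1 h: total = 10.2 × 2.1 = 21.42 ≈ 21 mm.

R ≈ 10.2 mm/hr; total ≈ 21 mm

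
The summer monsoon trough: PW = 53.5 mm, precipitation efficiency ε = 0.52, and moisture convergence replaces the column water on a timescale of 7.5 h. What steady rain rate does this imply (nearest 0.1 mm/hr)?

R ≈ 3.7 mm/hr

Each overturning extracts ε × PW = 0.52 × 53.5 = 27.82 mm.
Rate = ε·PW / τ = 27.82 / 7.5 h = 3.7 mm/hr.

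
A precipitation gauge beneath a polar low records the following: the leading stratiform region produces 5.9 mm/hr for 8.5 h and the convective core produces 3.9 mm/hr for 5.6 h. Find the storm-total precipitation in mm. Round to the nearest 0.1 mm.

Total = Σ Rᵢ Δtᵢ = 5.9 × 8.5 + 3.9 × 5.6
      = 50.15 + 21.84 = 72.0 mm.

total ≈ 72.0 mm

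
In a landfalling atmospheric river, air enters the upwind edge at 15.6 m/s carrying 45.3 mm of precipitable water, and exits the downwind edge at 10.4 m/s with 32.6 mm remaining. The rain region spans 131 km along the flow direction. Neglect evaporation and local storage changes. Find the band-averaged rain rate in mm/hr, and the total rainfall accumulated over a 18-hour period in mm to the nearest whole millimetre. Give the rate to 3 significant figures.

R ≈ 10.1 mm/hr; total ≈ 182 mm

Column moisture flux per unit crosswind length is F = V × PW.
Inflow: F_in = 15.6 × 45.3 = 706.68 mm·m/s
Outflow: F_out = 10.4 × 32.6 = 339.04 mm·m/s
Steady-state rate R = (F_in − F_out)/L = (706.68 − 339.04) / 131000 m = 2.806e-03 mm/s.
R = 2.806e-03 × 3600 = 10.1 mm/hr.
Over 18 h: total = 10.1 × 18 = 181.8 ≈ 182 mm.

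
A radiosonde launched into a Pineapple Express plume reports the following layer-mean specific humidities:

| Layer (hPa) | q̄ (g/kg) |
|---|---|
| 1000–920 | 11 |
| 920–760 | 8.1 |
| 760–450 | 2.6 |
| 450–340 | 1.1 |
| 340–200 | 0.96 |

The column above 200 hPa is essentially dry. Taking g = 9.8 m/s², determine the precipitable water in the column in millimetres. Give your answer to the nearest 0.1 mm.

Precipitable water is the column-integrated vapour mass per unit area: PW = (1/g) Σ q̄ Δp, with q in kg/kg and Δp in Pa (1 kg/m² of water = 1 mm).
Layer 1000–920 hPa: Δp = 80 hPa = 8000 Pa, q̄ = 0.011 kg/kg → 0.011 × 8000 / 9.8 = 8.98 mm
Layer 920–760 hPa: Δp = 160 hPa = 16000 Pa, q̄ = 0.0081 kg/kg → 0.0081 × 16000 / 9.8 = 13.22 mm
Layer 760–450 hPa: Δp = 310 hPa = 31000 Pa, q̄ = 0.0026 kg/kg → 0.0026 × 31000 / 9.8 = 8.22 mm
Layer 450–340 hPa: Δp = 110 hPa = 11000 Pa, q̄ = 0.0011 kg/kg → 0.0011 × 11000 / 9.8 = 1.23 mm
Layer 340–200 hPa: Δp = 140 hPa = 14000 Pa, q̄ = 0.00096 kg/kg → 0.00096 × 14000 / 9.8 = 1.37 mm
PW = 8.98 + 13.22 + 8.22 + 1.23 + 1.37 = 33.02 ≈ 33.0 mm.

PW ≈ 33.0 mm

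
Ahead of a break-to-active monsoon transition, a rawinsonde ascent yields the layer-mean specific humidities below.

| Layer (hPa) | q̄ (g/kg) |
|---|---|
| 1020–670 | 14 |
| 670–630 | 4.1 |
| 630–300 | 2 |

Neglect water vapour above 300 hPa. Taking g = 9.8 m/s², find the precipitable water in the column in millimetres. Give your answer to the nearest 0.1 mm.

Precipitable water is the column-integrated vapour mass per unit area: PW = (1/g) Σ q̄ Δp, with q in kg/kg and Δp in Pa (1 kg/m² of water = 1 mm).
Layer 1020–670 hPa: Δp = 350 hPa = 35000 Pa, q̄ = 0.014 kg/kg → 0.014 × 35000 / 9.8 = 50.00 mm
Layer 670–630 hPa: Δp = 40 hPa = 4000 Pa, q̄ = 0.0041 kg/kg → 0.0041 × 4000 / 9.8 = 1.67 mm
Layer 630–300 hPa: Δp = 330 hPa = 33000 Pa, q̄ = 0.002 kg/kg → 0.002 × 33000 / 9.8 = 6.73 mm
PW = 50.00 + 1.67 + 6.73 = 58.40 ≈ 58.4 mm.

PW ≈ 58.4 mm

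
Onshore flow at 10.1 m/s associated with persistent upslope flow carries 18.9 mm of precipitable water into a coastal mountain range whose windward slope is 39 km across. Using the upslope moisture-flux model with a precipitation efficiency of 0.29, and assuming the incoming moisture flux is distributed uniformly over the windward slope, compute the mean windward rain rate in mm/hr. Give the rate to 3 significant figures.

R ≈ 5.11 mm/hr

Incoming column moisture flux per unit ridge length: F = V × PW = 10.1 × 18.9 = 190.89 mm·m/s.
Spread over the 39 km slope with efficiency ε = 0.29: R = ε·F/W = 0.29 × 190.89 / 39000 m = 1.419e-03 mm/s.
R = 1.419e-03 × 3600 = 5.11 mm/hr.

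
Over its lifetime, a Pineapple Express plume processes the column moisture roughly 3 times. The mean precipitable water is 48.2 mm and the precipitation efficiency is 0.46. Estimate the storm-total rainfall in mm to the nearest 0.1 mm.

rainfall ≈ 66.5 mm

Each cycle deposits ε × PW = 0.46 × 48.2 = 22.172 mm.
Over 3 cycles: 3 × 22.172 = 66.5 mm.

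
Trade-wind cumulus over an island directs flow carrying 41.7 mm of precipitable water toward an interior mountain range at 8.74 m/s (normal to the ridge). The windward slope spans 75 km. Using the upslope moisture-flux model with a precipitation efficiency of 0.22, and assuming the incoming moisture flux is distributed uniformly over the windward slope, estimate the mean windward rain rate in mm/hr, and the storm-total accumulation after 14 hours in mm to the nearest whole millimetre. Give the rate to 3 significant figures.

R ≈ 3.85 mm/hr; total ≈ 54 mm

Incoming column moisture flux per unit ridge length: F = V × PW = 8.74 × 41.7 = 364.458 mm·m/s.
Spread over the 75 km slope with efficiency ε = 0.22: R = ε·F/W = 0.22 × 364.458 / 75000 m = 1.069e-03 mm/s.
R = 1.069e-03 × 3600 = 3.85 mm/hr.
Over 14 h: total = 3.85 × 14 = 53.9 ≈ 54 mm.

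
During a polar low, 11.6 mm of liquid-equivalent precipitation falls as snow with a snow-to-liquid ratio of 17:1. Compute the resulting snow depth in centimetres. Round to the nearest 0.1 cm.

Snow depth = liquid × ratio = 11.6 mm × 17 = 197.2 mm = 19.7 cm.

snow depth ≈ 19.7 cm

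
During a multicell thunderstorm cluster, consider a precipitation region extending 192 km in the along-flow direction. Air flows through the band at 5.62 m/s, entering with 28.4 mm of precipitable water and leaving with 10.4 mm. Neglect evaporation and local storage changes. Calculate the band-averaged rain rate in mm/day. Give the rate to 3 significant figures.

R ≈ 45.5 mm/day

Column moisture flux per unit crosswind length is F = V × PW.
Inflow: F_in = 5.62 × 28.4 = 159.608 mm·m/s
Outflow: F_out = 5.62 × 10.4 = 58.448 mm·m/s
Steady-state rate R = (F_in − F_out)/L = (159.608 − 58.448) / 192000 m = 5.269e-04 mm/s.
R = 5.269e-04 × 3600 × 24 = 45.5 mm/day.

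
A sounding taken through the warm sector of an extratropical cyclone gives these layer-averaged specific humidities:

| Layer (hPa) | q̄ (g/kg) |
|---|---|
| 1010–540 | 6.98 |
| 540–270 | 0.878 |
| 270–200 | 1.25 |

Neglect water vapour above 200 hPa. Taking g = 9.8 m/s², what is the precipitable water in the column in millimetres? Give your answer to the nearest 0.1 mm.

PW ≈ 36.8 mm

Precipitable water is the column-integrated vapour mass per unit area: PW = (1/g) Σ q̄ Δp, with q in kg/kg and Δp in Pa (1 kg/m² of water = 1 mm).
Layer 1010–540 hPa: Δp = 470 hPa = 47000 Pa, q̄ = 0.00698 kg/kg → 0.00698 × 47000 / 9.8 = 33.48 mm
Layer 540–270 hPa: Δp = 270 hPa = 27000 Pa, q̄ = 0.000878 kg/kg → 0.000878 × 27000 / 9.8 = 2.42 mm
Layer 270–200 hPa: Δp = 70 hPa = 7000 Pa, q̄ = 0.00125 kg/kg → 0.00125 × 7000 / 9.8 = 0.89 mm
PW = 33.48 + 2.42 + 0.89 = 36.79 ≈ 36.8 mm.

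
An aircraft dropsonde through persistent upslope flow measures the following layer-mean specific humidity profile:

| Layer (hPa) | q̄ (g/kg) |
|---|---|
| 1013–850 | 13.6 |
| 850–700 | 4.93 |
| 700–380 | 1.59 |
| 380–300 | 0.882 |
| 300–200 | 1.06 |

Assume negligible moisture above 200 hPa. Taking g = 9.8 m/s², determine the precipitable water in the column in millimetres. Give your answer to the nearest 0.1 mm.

PW ≈ 37.2 mm

Precipitable water is the column-integrated vapour mass per unit area: PW = (1/g) Σ q̄ Δp, with q in kg/kg and Δp in Pa (1 kg/m² of water = 1 mm).
Layer 1013–850 hPa: Δp = 163 hPa = 16300 Pa, q̄ = 0.0136 kg/kg → 0.0136 × 16300 / 9.8 = 22.62 mm
Layer 850–700 hPa: Δp = 150 hPa = 15000 Pa, q̄ = 0.00493 kg/kg → 0.00493 × 15000 / 9.8 = 7.55 mm
Layer 700–380 hPa: Δp = 320 hPa = 32000 Pa, q̄ = 0.00159 kg/kg → 0.00159 × 32000 / 9.8 = 5.19 mm
Layer 380–300 hPa: Δp = 80 hPa = 8000 Pa, q̄ = 0.000882 kg/kg → 0.000882 × 8000 / 9.8 = 0.72 mm
Layer 300–200 hPa: Δp = 100 hPa = 10000 Pa, q̄ = 0.00106 kg/kg → 0.00106 × 10000 / 9.8 = 1.08 mm
PW = 22.62 + 7.55 + 5.19 + 0.72 + 1.08 = 37.16 ≈ 37.2 mm.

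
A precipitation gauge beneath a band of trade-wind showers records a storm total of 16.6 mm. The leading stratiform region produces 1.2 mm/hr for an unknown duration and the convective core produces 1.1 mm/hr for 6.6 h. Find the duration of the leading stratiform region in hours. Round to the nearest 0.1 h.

duration ≈ 7.8 h

Known phases: 1.1 × 6.6 = 7.26 mm.
Remaining depth = 16.6 − 7.26 = 9.34 mm.
Duration = 9.34 / 1.2 = 7.8 h.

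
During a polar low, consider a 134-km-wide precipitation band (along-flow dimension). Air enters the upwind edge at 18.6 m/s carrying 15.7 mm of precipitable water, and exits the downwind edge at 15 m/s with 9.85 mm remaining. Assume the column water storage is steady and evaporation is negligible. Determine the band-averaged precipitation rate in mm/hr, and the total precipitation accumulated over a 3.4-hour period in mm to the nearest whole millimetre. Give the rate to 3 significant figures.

R ≈ 3.88 mm/hr; total ≈ 13 mm

Column moisture flux per unit crosswind length is F = V × PW.
Inflow: F_in = 18.6 × 15.7 = 292.02 mm·m/s
Outflow: F_out = 15 × 9.85 = 147.75 mm·m/s
Steady-state rate R = (F_in − F_out)/L = (292.02 − 147.75) / 134000 m = 1.077e-03 mm/s.
R = 1.077e-03 × 3600 = 3.88 mm/hr.
Over 3.4 h: total = 3.88 × 3.4 = 13.192 ≈ 13 mm.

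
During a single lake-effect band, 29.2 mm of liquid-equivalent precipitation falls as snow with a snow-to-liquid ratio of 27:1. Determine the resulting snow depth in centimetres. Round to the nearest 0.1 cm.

Snow depth = liquid × ratio = 29.2 mm × 27 = 788.4 mm = 78.8 cm.

snow depth ≈ 78.8 cm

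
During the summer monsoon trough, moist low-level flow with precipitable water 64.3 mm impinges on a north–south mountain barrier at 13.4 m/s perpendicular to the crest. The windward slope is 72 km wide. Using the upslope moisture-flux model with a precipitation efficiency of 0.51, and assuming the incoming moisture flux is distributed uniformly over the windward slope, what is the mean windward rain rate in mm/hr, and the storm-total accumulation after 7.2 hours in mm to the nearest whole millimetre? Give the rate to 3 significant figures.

R ≈ 22.0 mm/hr; total ≈ 158 mm

Incoming column moisture flux per unit ridge length: F = V × PW = 13.4 × 64.3 = 861.62 mm·m/s.
Spread over the 72 km slope with efficiency ε = 0.51: R = ε·F/W = 0.51 × 861.62 / 72000 m = 6.103e-03 mm/s.
R = 6.103e-03 × 3600 = 22.0 mm/hr.
Over 7.2 h: total = 22.0 × 7.2 = 158.4 ≈ 158 mm.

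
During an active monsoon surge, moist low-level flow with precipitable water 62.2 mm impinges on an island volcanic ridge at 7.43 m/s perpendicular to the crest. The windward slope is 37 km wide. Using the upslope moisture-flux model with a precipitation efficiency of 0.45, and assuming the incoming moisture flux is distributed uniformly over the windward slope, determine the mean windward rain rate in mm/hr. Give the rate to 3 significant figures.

Incoming column moisture flux per unit ridge length: F = V × PW = 7.43 × 62.2 = 462.146 mm·m/s.
Spread over the 37 km slope with efficiency ε = 0.45: R = ε·F/W = 0.45 × 462.146 / 37000 m = 5.621e-03 mm/s.
R = 5.621e-03 × 3600 = 20.2 mm/hr.

R ≈ 20.2 mm/hr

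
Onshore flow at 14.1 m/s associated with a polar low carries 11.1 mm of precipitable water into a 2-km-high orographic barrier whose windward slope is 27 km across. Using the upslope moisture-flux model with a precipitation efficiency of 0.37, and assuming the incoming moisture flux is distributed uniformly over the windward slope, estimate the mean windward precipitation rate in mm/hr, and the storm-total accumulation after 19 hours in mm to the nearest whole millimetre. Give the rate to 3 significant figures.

Incoming column moisture flux per unit ridge length: F = V × PW = 14.1 × 11.1 = 156.51 mm·m/s.
Spread over the 27 km slope with efficiency ε = 0.37: R = ε·F/W = 0.37 × 156.51 / 27000 m = 2.145e-03 mm/s.
R = 2.145e-03 × 3600 = 7.72 mm/hr.
Over 19 h: total = 7.72 × 19 = 146.68 ≈ 147 mm.

R ≈ 7.72 mm/hr; total ≈ 147 mm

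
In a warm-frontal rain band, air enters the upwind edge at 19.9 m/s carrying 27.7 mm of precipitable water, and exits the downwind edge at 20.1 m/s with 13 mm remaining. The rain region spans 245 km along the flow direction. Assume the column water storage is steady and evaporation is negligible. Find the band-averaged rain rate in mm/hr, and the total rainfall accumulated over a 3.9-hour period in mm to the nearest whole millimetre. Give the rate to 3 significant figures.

R ≈ 4.26 mm/hr; total ≈ 17 mm

Column moisture flux per unit crosswind length is F = V × PW.
Inflow: F_in = 19.9 × 27.7 = 551.23 mm·m/s
Outflow: F_out = 20.1 × 13 = 261.3 mm·m/s
Steady-state rate R = (F_in − F_out)/L = (551.23 − 261.3) / 245000 m = 1.183e-03 mm/s.
R = 1.183e-03 × 3600 = 4.26 mm/hr.
Over 3.9 h: total = 4.26 × 3.9 = 16.614 ≈ 17 mm.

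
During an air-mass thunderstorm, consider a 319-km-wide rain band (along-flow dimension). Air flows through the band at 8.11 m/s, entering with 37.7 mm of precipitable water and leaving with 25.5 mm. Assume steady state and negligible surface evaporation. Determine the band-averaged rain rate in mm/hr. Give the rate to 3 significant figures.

R ≈ 1.12 mm/hr

Column moisture flux per unit crosswind length is F = V × PW.
Inflow: F_in = 8.11 × 37.7 = 305.747 mm·m/s
Outflow: F_out = 8.11 × 25.5 = 206.805 mm·m/s
Steady-state rate R = (F_in − F_out)/L = (305.747 − 206.805) / 319000 m = 3.102e-04 mm/s.
R = 3.102e-04 × 3600 = 1.12 mm/hr.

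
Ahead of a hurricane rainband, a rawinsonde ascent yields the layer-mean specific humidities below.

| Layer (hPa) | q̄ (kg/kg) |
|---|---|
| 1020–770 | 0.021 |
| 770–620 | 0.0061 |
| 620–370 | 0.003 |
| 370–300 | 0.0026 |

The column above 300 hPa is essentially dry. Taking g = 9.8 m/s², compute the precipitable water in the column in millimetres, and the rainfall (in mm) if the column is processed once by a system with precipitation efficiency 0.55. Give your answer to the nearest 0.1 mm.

Precipitable water is the column-integrated vapour mass per unit area: PW = (1/g) Σ q̄ Δp, with q in kg/kg and Δp in Pa (1 kg/m² of water = 1 mm).
Layer 1020–770 hPa: Δp = 250 hPa = 25000 Pa, q̄ = 0.021 kg/kg → 0.021 × 25000 / 9.8 = 53.57 mm
Layer 770–620 hPa: Δp = 150 hPa = 15000 Pa, q̄ = 0.0061 kg/kg → 0.0061 × 15000 / 9.8 = 9.34 mm
Layer 620–370 hPa: Δp = 250 hPa = 25000 Pa, q̄ = 0.003 kg/kg → 0.003 × 25000 / 9.8 = 7.65 mm
Layer 370–300 hPa: Δp = 70 hPa = 7000 Pa, q̄ = 0.0026 kg/kg → 0.0026 × 7000 / 9.8 = 1.86 mm
PW = 53.57 + 9.34 + 7.65 + 1.86 = 72.42 ≈ 72.4 mm.
Rainfall = ε × PW = 0.55 × 72.4 = 39.8 mm.

PW ≈ 72.4 mm; rainfall ≈ 39.8 mm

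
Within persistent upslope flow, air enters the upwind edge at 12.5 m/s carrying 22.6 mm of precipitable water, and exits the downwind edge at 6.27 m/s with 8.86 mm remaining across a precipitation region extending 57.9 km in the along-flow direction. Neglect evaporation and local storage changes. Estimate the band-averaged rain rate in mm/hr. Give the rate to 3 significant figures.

R ≈ 14.1 mm/hr

Column moisture flux per unit crosswind length is F = V × PW.
Inflow: F_in = 12.5 × 22.6 = 282.5 mm·m/s
Outflow: F_out = 6.27 × 8.86 = 55.5522 mm·m/s
Steady-state rate R = (F_in − F_out)/L = (282.5 − 55.5522) / 57900 m = 3.920e-03 mm/s.
R = 3.920e-03 × 3600 = 14.1 mm/hr.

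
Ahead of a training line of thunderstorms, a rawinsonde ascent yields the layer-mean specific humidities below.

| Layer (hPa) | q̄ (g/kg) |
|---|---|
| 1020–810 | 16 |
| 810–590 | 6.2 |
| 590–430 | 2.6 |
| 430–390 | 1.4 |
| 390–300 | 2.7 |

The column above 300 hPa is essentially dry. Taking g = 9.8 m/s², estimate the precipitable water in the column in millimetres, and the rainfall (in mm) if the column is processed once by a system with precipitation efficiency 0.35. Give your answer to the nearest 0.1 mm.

Precipitable water is the column-integrated vapour mass per unit area: PW = (1/g) Σ q̄ Δp, with q in kg/kg and Δp in Pa (1 kg/m² of water = 1 mm).
Layer 1020–810 hPa: Δp = 210 hPa = 21000 Pa, q̄ = 0.016 kg/kg → 0.016 × 21000 / 9.8 = 34.29 mm
Layer 810–590 hPa: Δp = 220 hPa = 22000 Pa, q̄ = 0.0062 kg/kg → 0.0062 × 22000 / 9.8 = 13.92 mm
Layer 590–430 hPa: Δp = 160 hPa = 16000 Pa, q̄ = 0.0026 kg/kg → 0.0026 × 16000 / 9.8 = 4.24 mm
Layer 430–390 hPa: Δp = 40 hPa = 4000 Pa, q̄ = 0.0014 kg/kg → 0.0014 × 4000 / 9.8 = 0.57 mm
Layer 390–300 hPa: Δp = 90 hPa = 9000 Pa, q̄ = 0.0027 kg/kg → 0.0027 × 9000 / 9.8 = 2.48 mm
PW = 34.29 + 13.92 + 4.24 + 0.57 + 2.48 = 55.50 ≈ 55.5 mm.
Rainfall = ε × PW = 0.35 × 55.5 = 19.4 mm.

PW ≈ 55.5 mm; rainfall ≈ 19.4 mm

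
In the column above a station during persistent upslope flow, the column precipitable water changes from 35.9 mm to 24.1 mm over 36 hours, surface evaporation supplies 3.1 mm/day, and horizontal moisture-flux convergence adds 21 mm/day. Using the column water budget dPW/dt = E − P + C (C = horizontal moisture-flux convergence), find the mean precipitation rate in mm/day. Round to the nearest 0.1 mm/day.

dPW/dt = (24.1 − 35.9) mm / (36/24 day) = -7.867 mm/day.
P = E + C − dPW/dt = 3.1 + (21) − (-7.867) = 32.0 mm/day.

P ≈ 32.0 mm/day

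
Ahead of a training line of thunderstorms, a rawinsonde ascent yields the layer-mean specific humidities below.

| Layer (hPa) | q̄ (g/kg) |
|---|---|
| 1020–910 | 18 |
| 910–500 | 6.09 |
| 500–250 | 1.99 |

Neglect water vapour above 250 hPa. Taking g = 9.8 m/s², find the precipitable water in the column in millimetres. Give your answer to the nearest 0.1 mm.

Precipitable water is the column-integrated vapour mass per unit area: PW = (1/g) Σ q̄ Δp, with q in kg/kg and Δp in Pa (1 kg/m² of water = 1 mm).
Layer 1020–910 hPa: Δp = 110 hPa = 11000 Pa, q̄ = 0.018 kg/kg → 0.018 × 11000 / 9.8 = 20.20 mm
Layer 910–500 hPa: Δp = 410 hPa = 41000 Pa, q̄ = 0.00609 kg/kg → 0.00609 × 41000 / 9.8 = 25.48 mm
Layer 500–250 hPa: Δp = 250 hPa = 25000 Pa, q̄ = 0.00199 kg/kg → 0.00199 × 25000 / 9.8 = 5.08 mm
PW = 20.20 + 25.48 + 5.08 = 50.76 ≈ 50.8 mm.

PW ≈ 50.8 mm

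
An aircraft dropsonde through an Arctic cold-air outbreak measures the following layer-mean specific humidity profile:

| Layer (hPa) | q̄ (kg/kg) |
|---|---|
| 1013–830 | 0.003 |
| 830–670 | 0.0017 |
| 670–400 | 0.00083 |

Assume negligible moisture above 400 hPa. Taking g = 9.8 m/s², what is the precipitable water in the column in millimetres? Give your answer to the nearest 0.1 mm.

PW ≈ 10.7 mm

Precipitable water is the column-integrated vapour mass per unit area: PW = (1/g) Σ q̄ Δp, with q in kg/kg and Δp in Pa (1 kg/m² of water = 1 mm).
Layer 1013–830 hPa: Δp = 183 hPa = 18300 Pa, q̄ = 0.003 kg/kg → 0.003 × 18300 / 9.8 = 5.60 mm
Layer 830–670 hPa: Δp = 160 hPa = 16000 Pa, q̄ = 0.0017 kg/kg → 0.0017 × 16000 / 9.8 = 2.78 mm
Layer 670–400 hPa: Δp = 270 hPa = 27000 Pa, q̄ = 0.00083 kg/kg → 0.00083 × 27000 / 9.8 = 2.29 mm
PW = 5.60 + 2.78 + 2.29 = 10.67 ≈ 10.7 mm.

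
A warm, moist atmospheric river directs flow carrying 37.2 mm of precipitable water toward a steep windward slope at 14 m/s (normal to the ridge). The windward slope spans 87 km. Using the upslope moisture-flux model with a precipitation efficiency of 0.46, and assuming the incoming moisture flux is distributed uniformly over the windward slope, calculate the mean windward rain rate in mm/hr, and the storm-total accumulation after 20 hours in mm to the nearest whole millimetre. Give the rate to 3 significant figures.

Incoming column moisture flux per unit ridge length: F = V × PW = 14 × 37.2 = 520.8 mm·m/s.
Spread over the 87 km slope with efficiency ε = 0.46: R = ε·F/W = 0.46 × 520.8 / 87000 m = 2.754e-03 mm/s.
R = 2.754e-03 × 3600 = 9.91 mm/hr.
Over 20 h: total = 9.91 × 20 = 198.2 ≈ 198 mm.

R ≈ 9.91 mm/hr; total ≈ 198 mm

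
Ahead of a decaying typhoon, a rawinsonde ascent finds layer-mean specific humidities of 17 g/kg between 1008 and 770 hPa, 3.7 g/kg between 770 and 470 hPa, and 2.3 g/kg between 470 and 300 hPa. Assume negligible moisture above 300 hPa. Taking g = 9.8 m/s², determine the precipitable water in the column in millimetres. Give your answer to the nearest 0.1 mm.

Precipitable water is the column-integrated vapour mass per unit area: PW = (1/g) Σ q̄ Δp, with q in kg/kg and Δp in Pa (1 kg/m² of water = 1 mm).
Layer 1008–770 hPa: Δp = 238 hPa = 23800 Pa, q̄ = 0.017 kg/kg → 0.017 × 23800 / 9.8 = 41.29 mm
Layer 770–470 hPa: Δp = 300 hPa = 30000 Pa, q̄ = 0.0037 kg/kg → 0.0037 × 30000 / 9.8 = 11.33 mm
Layer 470–300 hPa: Δp = 170 hPa = 17000 Pa, q̄ = 0.0023 kg/kg → 0.0023 × 17000 / 9.8 = 3.99 mm
PW = 41.29 + 11.33 + 3.99 = 56.61 ≈ 56.6 mm.

PW ≈ 56.6 mm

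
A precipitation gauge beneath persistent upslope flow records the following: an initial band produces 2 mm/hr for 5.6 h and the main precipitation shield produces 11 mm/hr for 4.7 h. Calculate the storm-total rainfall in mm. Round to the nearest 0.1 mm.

Total = Σ Rᵢ Δtᵢ = 2 × 5.6 + 11 × 4.7
      = 11.2 + 51.7 = 62.9 mm.

total ≈ 62.9 mm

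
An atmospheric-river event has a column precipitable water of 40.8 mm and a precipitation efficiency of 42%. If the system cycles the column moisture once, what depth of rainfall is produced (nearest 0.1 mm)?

Rainfall = ε × PW = 0.42 × 40.8 = 17.1 mm.

rainfall ≈ 17.1 mm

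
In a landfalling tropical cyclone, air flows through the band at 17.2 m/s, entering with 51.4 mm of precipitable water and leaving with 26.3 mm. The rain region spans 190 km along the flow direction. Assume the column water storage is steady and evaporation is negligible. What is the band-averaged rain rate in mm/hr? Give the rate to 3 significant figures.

Column moisture flux per unit crosswind length is F = V × PW.
Inflow: F_in = 17.2 × 51.4 = 884.08 mm·m/s
Outflow: F_out = 17.2 × 26.3 = 452.36 mm·m/s
Steady-state rate R = (F_in − F_out)/L = (884.08 − 452.36) / 190000 m = 2.272e-03 mm/s.
R = 2.272e-03 × 3600 = 8.18 mm/hr.

R ≈ 8.18 mm/hr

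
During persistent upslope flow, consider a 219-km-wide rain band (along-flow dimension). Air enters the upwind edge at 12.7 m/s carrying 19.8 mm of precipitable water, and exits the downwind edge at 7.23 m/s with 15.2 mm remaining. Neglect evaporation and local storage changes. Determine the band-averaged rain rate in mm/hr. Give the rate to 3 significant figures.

Column moisture flux per unit crosswind length is F = V × PW.
Inflow: F_in = 12.7 × 19.8 = 251.46 mm·m/s
Outflow: F_out = 7.23 × 15.2 = 109.896 mm·m/s
Steady-state rate R = (F_in − F_out)/L = (251.46 − 109.896) / 219000 m = 6.464e-04 mm/s.
R = 6.464e-04 × 3600 = 2.33 mm/hr.

R ≈ 2.33 mm/hr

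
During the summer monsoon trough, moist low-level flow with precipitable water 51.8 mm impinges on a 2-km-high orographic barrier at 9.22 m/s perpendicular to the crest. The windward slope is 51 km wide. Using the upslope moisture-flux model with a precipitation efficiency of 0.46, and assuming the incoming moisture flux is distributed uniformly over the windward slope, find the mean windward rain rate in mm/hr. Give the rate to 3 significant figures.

Incoming column moisture flux per unit ridge length: F = V × PW = 9.22 × 51.8 = 477.596 mm·m/s.
Spread over the 51 km slope with efficiency ε = 0.46: R = ε·F/W = 0.46 × 477.596 / 51000 m = 4.308e-03 mm/s.
R = 4.308e-03 × 3600 = 15.5 mm/hr.

R ≈ 15.5 mm/hr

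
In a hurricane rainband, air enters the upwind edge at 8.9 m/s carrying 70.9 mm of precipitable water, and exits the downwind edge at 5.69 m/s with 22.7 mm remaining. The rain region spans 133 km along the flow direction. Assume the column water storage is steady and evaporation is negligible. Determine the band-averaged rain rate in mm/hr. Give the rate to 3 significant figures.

R ≈ 13.6 mm/hr

Column moisture flux per unit crosswind length is F = V × PW.
Inflow: F_in = 8.9 × 70.9 = 631.01 mm·m/s
Outflow: F_out = 5.69 × 22.7 = 129.163 mm·m/s
Steady-state rate R = (F_in − F_out)/L = (631.01 − 129.163) / 133000 m = 3.773e-03 mm/s.
R = 3.773e-03 × 3600 = 13.6 mm/hr.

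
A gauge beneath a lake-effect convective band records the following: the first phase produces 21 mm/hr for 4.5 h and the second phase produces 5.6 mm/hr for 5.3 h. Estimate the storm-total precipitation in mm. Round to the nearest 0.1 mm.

Total = Σ Rᵢ Δtᵢ = 21 × 4.5 + 5.6 × 5.3
      = 94.5 + 29.68 = 124.2 mm.

total ≈ 124.2 mm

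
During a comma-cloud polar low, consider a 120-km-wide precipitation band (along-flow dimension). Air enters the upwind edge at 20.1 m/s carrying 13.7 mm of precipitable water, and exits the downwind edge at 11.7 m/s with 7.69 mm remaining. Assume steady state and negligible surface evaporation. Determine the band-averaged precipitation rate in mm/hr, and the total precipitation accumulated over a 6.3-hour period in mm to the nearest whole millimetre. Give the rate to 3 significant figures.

Column moisture flux per unit crosswind length is F = V × PW.
Inflow: F_in = 20.1 × 13.7 = 275.37 mm·m/s
Outflow: F_out = 11.7 × 7.69 = 89.973 mm·m/s
Steady-state rate R = (F_in − F_out)/L = (275.37 − 89.973) / 120000 m = 1.545e-03 mm/s.
R = 1.545e-03 × 3600 = 5.56 mm/hr.
Over 6.3 h: total = 5.56 × 6.3 = 35.028 ≈ 35 mm.

R ≈ 5.56 mm/hr; total ≈ 35 mm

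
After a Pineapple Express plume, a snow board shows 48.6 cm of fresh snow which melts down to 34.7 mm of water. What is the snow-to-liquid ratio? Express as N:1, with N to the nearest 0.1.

ratio ≈ 14.0

Ratio = snow depth / SWE = 486 mm / 34.7 mm = 14.0, i.e. 14.0:1.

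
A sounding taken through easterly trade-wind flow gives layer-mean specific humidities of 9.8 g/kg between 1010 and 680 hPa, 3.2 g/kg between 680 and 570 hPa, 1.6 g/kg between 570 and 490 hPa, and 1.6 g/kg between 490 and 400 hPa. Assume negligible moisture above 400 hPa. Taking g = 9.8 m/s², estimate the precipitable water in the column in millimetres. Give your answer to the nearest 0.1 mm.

PW ≈ 39.4 mm

Precipitable water is the column-integrated vapour mass per unit area: PW = (1/g) Σ q̄ Δp, with q in kg/kg and Δp in Pa (1 kg/m² of water = 1 mm).
Layer 1010–680 hPa: Δp = 330 hPa = 33000 Pa, q̄ = 0.0098 kg/kg → 0.0098 × 33000 / 9.8 = 33.00 mm
Layer 680–570 hPa: Δp = 110 hPa = 11000 Pa, q̄ = 0.0032 kg/kg → 0.0032 × 11000 / 9.8 = 3.59 mm
Layer 570–490 hPa: Δp = 80 hPa = 8000 Pa, q̄ = 0.0016 kg/kg → 0.0016 × 8000 / 9.8 = 1.31 mm
Layer 490–400 hPa: Δp = 90 hPa = 9000 Pa, q̄ = 0.0016 kg/kg → 0.0016 × 9000 / 9.8 = 1.47 mm
PW = 33.00 + 3.59 + 1.31 + 1.47 = 39.37 ≈ 39.4 mm.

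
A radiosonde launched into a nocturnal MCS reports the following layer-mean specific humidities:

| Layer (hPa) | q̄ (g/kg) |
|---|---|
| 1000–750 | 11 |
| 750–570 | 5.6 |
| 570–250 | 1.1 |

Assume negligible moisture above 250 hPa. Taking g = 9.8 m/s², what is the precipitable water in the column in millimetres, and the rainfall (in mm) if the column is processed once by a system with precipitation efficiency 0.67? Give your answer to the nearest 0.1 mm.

Precipitable water is the column-integrated vapour mass per unit area: PW = (1/g) Σ q̄ Δp, with q in kg/kg and Δp in Pa (1 kg/m² of water = 1 mm).
Layer 1000–750 hPa: Δp = 250 hPa = 25000 Pa, q̄ = 0.011 kg/kg → 0.011 × 25000 / 9.8 = 28.06 mm
Layer 750–570 hPa: Δp = 180 hPa = 18000 Pa, q̄ = 0.0056 kg/kg → 0.0056 × 18000 / 9.8 = 10.29 mm
Layer 570–250 hPa: Δp = 320 hPa = 32000 Pa, q̄ = 0.0011 kg/kg → 0.0011 × 32000 / 9.8 = 3.59 mm
PW = 28.06 + 10.29 + 3.59 = 41.94 ≈ 41.9 mm.
Rainfall = ε × PW = 0.67 × 41.9 = 28.1 mm.

PW ≈ 41.9 mm; rainfall ≈ 28.1 mm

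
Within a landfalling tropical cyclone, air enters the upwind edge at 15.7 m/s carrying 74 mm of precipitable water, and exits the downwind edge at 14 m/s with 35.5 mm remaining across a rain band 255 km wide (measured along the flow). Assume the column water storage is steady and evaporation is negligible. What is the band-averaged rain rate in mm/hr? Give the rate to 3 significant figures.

R ≈ 9.39 mm/hr

Column moisture flux per unit crosswind length is F = V × PW.
Inflow: F_in = 15.7 × 74 = 1161.8 mm·m/s
Outflow: F_out = 14 × 35.5 = 497 mm·m/s
Steady-state rate R = (F_in − F_out)/L = (1161.8 − 497) / 255000 m = 2.607e-03 mm/s.
R = 2.607e-03 × 3600 = 9.39 mm/hr.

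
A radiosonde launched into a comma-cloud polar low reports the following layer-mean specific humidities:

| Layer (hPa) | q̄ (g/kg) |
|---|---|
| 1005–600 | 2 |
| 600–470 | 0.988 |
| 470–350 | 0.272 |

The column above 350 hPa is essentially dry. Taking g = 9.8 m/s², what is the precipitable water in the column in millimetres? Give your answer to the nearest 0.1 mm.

Precipitable water is the column-integrated vapour mass per unit area: PW = (1/g) Σ q̄ Δp, with q in kg/kg and Δp in Pa (1 kg/m² of water = 1 mm).
Layer 1005–600 hPa: Δp = 405 hPa = 40500 Pa, q̄ = 0.002 kg/kg → 0.002 × 40500 / 9.8 = 8.27 mm
Layer 600–470 hPa: Δp = 130 hPa = 13000 Pa, q̄ = 0.000988 kg/kg → 0.000988 × 13000 / 9.8 = 1.31 mm
Layer 470–350 hPa: Δp = 120 hPa = 12000 Pa, q̄ = 0.000272 kg/kg → 0.000272 × 12000 / 9.8 = 0.33 mm
PW = 8.27 + 1.31 + 0.33 = 9.91 ≈ 9.9 mm.

PW ≈ 9.9 mm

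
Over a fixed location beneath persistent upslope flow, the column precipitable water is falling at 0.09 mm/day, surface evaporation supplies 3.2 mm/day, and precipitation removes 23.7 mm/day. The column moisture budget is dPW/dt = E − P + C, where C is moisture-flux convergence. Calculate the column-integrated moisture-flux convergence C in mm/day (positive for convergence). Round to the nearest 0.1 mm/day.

C ≈ 20.4 mm/day

dPW/dt = -0.09 mm/day.
C = dPW/dt − E + P = (-0.09) − 3.2 + 23.7 = 20.4 mm/day.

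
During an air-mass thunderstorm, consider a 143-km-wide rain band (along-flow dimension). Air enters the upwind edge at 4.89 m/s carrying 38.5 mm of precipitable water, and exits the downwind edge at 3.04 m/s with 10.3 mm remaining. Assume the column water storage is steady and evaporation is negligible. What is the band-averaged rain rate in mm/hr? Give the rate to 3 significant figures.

R ≈ 3.95 mm/hr

Column moisture flux per unit crosswind length is F = V × PW.
Inflow: F_in = 4.89 × 38.5 = 188.265 mm·m/s
Outflow: F_out = 3.04 × 10.3 = 31.312 mm·m/s
Steady-state rate R = (F_in − F_out)/L = (188.265 − 31.312) / 143000 m = 1.098e-03 mm/s.
R = 1.098e-03 × 3600 = 3.95 mm/hr.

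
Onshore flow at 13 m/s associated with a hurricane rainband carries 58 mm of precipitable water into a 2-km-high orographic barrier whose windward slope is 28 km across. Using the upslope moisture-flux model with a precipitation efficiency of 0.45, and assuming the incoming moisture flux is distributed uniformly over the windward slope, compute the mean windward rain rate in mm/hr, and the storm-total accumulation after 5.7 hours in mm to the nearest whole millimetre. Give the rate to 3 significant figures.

R ≈ 43.6 mm/hr; total ≈ 249 mm

Incoming column moisture flux per unit ridge length: F = V × PW = 13 × 58 = 754 mm·m/s.
Spread over the 28 km slope with efficiency ε = 0.45: R = ε·F/W = 0.45 × 754 / 28000 m = 1.212e-02 mm/s.
R = 1.212e-02 × 3600 = 43.6 mm/hr.
Over 5.7 h: total = 43.6 × 5.7 = 248.52 ≈ 249 mm.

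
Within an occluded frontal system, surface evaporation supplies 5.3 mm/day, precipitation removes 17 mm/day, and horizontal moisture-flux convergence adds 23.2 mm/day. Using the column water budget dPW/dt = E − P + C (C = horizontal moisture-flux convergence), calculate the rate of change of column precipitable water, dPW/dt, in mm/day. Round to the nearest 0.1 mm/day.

dPW/dt = E − P + C = 5.3 − 17 + (23.2) = 11.5 mm/day.

dPW/dt ≈ 11.5 mm/day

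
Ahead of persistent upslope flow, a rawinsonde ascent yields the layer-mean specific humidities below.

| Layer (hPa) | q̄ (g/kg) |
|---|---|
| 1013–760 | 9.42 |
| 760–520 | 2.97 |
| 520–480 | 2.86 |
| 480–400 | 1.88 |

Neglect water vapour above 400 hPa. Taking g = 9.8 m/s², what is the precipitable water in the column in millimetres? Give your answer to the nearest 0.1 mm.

PW ≈ 34.3 mm

Precipitable water is the column-integrated vapour mass per unit area: PW = (1/g) Σ q̄ Δp, with q in kg/kg and Δp in Pa (1 kg/m² of water = 1 mm).
Layer 1013–760 hPa: Δp = 253 hPa = 25300 Pa, q̄ = 0.00942 kg/kg → 0.00942 × 25300 / 9.8 = 24.32 mm
Layer 760–520 hPa: Δp = 240 hPa = 24000 Pa, q̄ = 0.00297 kg/kg → 0.00297 × 24000 / 9.8 = 7.27 mm
Layer 520–480 hPa: Δp = 40 hPa = 4000 Pa, q̄ = 0.00286 kg/kg → 0.00286 × 4000 / 9.8 = 1.17 mm
Layer 480–400 hPa: Δp = 80 hPa = 8000 Pa, q̄ = 0.00188 kg/kg → 0.00188 × 8000 / 9.8 = 1.53 mm
PW = 24.32 + 7.27 + 1.17 + 1.53 = 34.29 ≈ 34.3 mm.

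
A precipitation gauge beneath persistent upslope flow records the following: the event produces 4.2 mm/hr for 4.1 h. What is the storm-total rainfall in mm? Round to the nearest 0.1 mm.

Total = Σ Rᵢ Δtᵢ = 4.2 × 4.1
      = 17.22 = 17.2 mm.

total ≈ 17.2 mm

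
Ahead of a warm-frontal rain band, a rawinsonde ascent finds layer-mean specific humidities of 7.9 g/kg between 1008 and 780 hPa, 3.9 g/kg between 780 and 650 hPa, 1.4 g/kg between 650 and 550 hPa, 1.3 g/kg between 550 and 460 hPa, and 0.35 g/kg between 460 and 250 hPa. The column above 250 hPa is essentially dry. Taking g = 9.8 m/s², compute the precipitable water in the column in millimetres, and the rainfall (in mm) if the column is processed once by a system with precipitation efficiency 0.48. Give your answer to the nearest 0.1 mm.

Precipitable water is the column-integrated vapour mass per unit area: PW = (1/g) Σ q̄ Δp, with q in kg/kg and Δp in Pa (1 kg/m² of water = 1 mm).
Layer 1008–780 hPa: Δp = 228 hPa = 22800 Pa, q̄ = 0.0079 kg/kg → 0.0079 × 22800 / 9.8 = 18.38 mm
Layer 780–650 hPa: Δp = 130 hPa = 13000 Pa, q̄ = 0.0039 kg/kg → 0.0039 × 13000 / 9.8 = 5.17 mm
Layer 650–550 hPa: Δp = 100 hPa = 10000 Pa, q̄ = 0.0014 kg/kg → 0.0014 × 10000 / 9.8 = 1.43 mm
Layer 550–460 hPa: Δp = 90 hPa = 9000 Pa, q̄ = 0.0013 kg/kg → 0.0013 × 9000 / 9.8 = 1.19 mm
Layer 460–250 hPa: Δp = 210 hPa = 21000 Pa, q̄ = 0.00035 kg/kg → 0.00035 × 21000 / 9.8 = 0.75 mm
PW = 18.38 + 5.17 + 1.43 + 1.19 + 0.75 = 26.92 ≈ 26.9 mm.
Rainfall = ε × PW = 0.48 × 26.9 = 12.9 mm.

PW ≈ 26.9 mm; rainfall ≈ 12.9 mm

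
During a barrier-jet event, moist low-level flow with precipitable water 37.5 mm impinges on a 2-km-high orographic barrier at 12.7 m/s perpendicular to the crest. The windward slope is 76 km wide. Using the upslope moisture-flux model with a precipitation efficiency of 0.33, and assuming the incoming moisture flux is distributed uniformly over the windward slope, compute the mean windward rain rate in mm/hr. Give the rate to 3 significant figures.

R ≈ 7.44 mm/hr

Incoming column moisture flux per unit ridge length: F = V × PW = 12.7 × 37.5 = 476.25 mm·m/s.
Spread over the 76 km slope with efficiency ε = 0.33: R = ε·F/W = 0.33 × 476.25 / 76000 m = 2.068e-03 mm/s.
R = 2.068e-03 × 3600 = 7.44 mm/hr.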